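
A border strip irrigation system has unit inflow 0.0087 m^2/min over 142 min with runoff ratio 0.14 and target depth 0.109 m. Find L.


L = q*t/((1+r)*Z)
L = 0.0087*142/((1+0.14)*0.109)
L = 1.2354/0.12426

9.9421 m


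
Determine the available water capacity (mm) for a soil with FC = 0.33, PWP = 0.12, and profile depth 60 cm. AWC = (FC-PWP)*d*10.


AWC = (FC - PWP) * d * 10
AWC = (0.33 - 0.12) * 60 * 10
AWC = 0.2100 * 60 * 10

126.0000 mm


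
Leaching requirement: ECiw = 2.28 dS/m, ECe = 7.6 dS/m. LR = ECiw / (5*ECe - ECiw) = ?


LR = ECiw / (5*ECe - ECiw)
LR = 2.28 / (5*7.6 - 2.28)
LR = 2.28 / 35.7200

0.0638


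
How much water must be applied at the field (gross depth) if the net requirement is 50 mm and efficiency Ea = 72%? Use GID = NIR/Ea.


Ea = 72% = 0.72
GID = NIR / Ea = 50 / 0.72 = 69.4444 mm

69.4444 mm


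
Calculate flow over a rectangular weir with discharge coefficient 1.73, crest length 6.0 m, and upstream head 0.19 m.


Q = C * L * H^(3/2) = 1.73 * 6.0 * 0.19^1.5 = 1.73 * 6.0 * 0.082819

0.8597 m^3/s


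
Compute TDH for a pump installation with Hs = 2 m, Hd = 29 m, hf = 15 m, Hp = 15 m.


TDH = Hs + Hd + hf + Hp = 2 + 29 + 15 + 15 = 61

61 m


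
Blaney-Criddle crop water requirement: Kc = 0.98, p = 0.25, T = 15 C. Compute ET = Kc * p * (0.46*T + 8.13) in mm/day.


ET = Kc * p * (0.46*T + 8.13)
ET = 0.98 * 0.25 * (0.46*15 + 8.13)
ET = 0.98 * 0.25 * 15.0300

3.6824 mm/day


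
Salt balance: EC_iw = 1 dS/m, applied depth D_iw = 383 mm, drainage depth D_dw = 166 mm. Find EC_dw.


EC_dw = EC_iw * D_iw / D_dw
EC_dw = 1 * 383 / 166
EC_dw = 383 / 166

2.3072 dS/m


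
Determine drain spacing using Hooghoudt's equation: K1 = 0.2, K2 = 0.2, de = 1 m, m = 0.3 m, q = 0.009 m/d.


S^2 = 8*K2*de*m/q + 4*K1*m^2/q
S^2 = 8*0.2*1*0.3/0.009 + 4*0.2*0.3^2/0.009
S = sqrt(61.3333)

7.8316 m


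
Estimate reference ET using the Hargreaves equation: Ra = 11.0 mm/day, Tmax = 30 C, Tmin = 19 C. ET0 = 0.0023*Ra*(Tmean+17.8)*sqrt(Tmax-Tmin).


Tmean = (Tmax + Tmin)/2 = (30 + 19)/2 = 24.5
ET0 = 0.0023 * 11.0 * (24.5 + 17.8) * sqrt(30 - 19)
ET0 = 0.0023 * 11.0 * 42.3 * 3.316625

3.5494 mm/day


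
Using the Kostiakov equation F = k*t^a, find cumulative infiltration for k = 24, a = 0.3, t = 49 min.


F = k * t^a = 24 * 49^0.3
F = 24 * 3.214096

77.1383 mm


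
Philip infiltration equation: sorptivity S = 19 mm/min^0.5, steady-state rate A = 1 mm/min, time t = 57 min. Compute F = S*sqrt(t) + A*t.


F = S*sqrt(t) + A*t
F = 19*sqrt(57) + 1*57
F = 19*7.549834 + 57

200.4468 mm


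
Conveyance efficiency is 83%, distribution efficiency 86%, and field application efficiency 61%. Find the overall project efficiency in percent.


Ec = 0.83, Eb = 0.86, Ea = 0.61
E = 0.83 * 0.86 * 0.61 * 100 = 43.5418%

43.5418 %


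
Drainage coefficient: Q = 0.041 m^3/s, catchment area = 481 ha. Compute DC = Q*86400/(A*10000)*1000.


DC = Q * 86400 / (A * 10000) * 1000
DC = 0.041 * 86400 / (481 * 10000) * 1000
DC = 3542400.0000 / 4810000

0.7365 mm/day


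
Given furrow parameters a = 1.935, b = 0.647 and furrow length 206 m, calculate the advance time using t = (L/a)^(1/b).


t = (L/a)^(1/b)
t = (206/1.935)^(1/0.647)
t = 106.459948^(1/0.647)

1358.9674 min


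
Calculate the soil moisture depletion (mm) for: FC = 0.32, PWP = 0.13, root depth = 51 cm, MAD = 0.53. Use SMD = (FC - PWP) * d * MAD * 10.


SMD = (FC - PWP) * d * MAD * 10
SMD = (0.32 - 0.13) * 51 * 0.53 * 10
SMD = 0.1900 * 51 * 0.53 * 10

51.3570 mm


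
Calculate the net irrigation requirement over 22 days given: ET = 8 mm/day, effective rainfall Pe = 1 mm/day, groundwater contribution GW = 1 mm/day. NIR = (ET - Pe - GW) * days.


Daily deficit = ET - Pe - GW = 8 - 1 - 1 = 6 mm/day
NIR = 6 * 22 = 132 mm

132.0000 mm


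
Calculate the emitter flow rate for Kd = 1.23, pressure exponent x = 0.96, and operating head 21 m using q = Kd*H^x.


q = Kd * H^x = 1.23 * 21^0.96 = 1.23 * 18.592189

22.8684 L/h


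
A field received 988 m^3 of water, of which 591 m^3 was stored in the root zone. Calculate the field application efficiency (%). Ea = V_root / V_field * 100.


Ea = V_root / V_field * 100 = 591 / 988 * 100 = 59.8178%

59.8178 %


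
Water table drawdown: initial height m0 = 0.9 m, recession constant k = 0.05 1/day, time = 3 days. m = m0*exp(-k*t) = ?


m = m0 * exp(-k*t)
m = 0.9 * exp(-0.05 * 3)
m = 0.9 * exp(-0.1500)

0.7746 m


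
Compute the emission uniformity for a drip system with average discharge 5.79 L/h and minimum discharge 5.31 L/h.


EU = (q_min/q_avg)*100 = (5.31/5.79)*100 = 91.7098%

91.7098 %


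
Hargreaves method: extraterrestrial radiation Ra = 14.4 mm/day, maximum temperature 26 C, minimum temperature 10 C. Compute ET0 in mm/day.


Tmean = (Tmax + Tmin)/2 = (26 + 10)/2 = 18.0
ET0 = 0.0023 * 14.4 * (18.0 + 17.8) * sqrt(26 - 10)
ET0 = 0.0023 * 14.4 * 35.8 * 4.000000

4.7428 mm/day


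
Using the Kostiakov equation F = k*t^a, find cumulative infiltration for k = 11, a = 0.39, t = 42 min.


F = k * t^a = 11 * 42^0.39
F = 11 * 4.296029

47.2563 mm


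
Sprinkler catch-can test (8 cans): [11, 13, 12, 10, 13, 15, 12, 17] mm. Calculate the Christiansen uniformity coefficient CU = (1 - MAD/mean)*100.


mean = 12.875000 mm
MAD = 1.625000 mm
CU = (1 - 1.625000/12.875000)*100

87.3786 %


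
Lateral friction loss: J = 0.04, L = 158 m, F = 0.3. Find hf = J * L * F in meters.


hf = J * L * F = 0.04 * 158 * 0.3 = 1.8960 m

1.8960 m


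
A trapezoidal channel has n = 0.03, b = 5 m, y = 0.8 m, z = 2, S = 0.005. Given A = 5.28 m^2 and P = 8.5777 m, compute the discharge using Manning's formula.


R = A/P = 5.28/8.5777 = 0.615550
Q = (1/0.03) * 5.28 * 0.615550^(2/3) * 0.005^0.5

9.0055 m^3/s


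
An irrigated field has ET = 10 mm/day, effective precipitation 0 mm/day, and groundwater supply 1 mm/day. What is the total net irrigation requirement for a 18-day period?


Daily deficit = ET - Pe - GW = 10 - 0 - 1 = 9 mm/day
NIR = 9 * 18 = 162 mm

162.0000 mm


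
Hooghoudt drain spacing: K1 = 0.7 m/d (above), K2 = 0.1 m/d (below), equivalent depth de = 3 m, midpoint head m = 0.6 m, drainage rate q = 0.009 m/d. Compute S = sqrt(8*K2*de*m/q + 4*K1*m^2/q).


S^2 = 8*K2*de*m/q + 4*K1*m^2/q
S^2 = 8*0.1*3*0.6/0.009 + 4*0.7*0.6^2/0.009
S = sqrt(272.0000)

16.4924 m


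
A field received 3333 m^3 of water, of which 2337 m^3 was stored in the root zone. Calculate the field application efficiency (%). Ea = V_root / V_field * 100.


Ea = V_root / V_field * 100 = 2337 / 3333 * 100 = 70.1170%

70.1170 %


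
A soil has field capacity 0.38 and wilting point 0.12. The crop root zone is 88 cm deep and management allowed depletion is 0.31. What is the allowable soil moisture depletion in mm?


SMD = (FC - PWP) * d * MAD * 10
SMD = (0.38 - 0.12) * 88 * 0.31 * 10
SMD = 0.2600 * 88 * 0.31 * 10

70.9280 mm


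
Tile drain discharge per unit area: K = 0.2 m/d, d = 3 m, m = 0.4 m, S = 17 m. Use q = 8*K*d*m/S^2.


q = 8*K*d*m/S^2
q = 8*0.2*3*0.4/17^2
q = 1.9200 / 289

0.0066 m/d


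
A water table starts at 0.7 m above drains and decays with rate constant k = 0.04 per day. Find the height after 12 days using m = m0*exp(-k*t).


m = m0 * exp(-k*t)
m = 0.7 * exp(-0.04 * 12)
m = 0.7 * exp(-0.4800)

0.4331 m


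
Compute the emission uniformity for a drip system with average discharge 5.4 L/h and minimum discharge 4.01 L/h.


EU = (q_min/q_avg)*100 = (4.01/5.4)*100 = 74.2593%

74.2593 %


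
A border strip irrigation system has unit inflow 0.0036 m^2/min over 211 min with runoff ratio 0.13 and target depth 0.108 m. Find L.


L = q*t/((1+r)*Z)
L = 0.0036*211/((1+0.13)*0.108)
L = 0.7596/0.12204

6.2242 m


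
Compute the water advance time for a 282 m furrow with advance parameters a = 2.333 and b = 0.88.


t = (L/a)^(1/b)
t = (282/2.333)^(1/0.88)
t = 120.874411^(1/0.88)

232.4283 min


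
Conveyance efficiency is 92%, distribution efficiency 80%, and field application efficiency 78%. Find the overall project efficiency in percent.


Ec = 0.92, Eb = 0.8, Ea = 0.78
E = 0.92 * 0.8 * 0.78 * 100 = 57.4080%

57.4080 %


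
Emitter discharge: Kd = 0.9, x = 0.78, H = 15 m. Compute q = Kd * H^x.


q = Kd * H^x = 0.9 * 15^0.78 = 0.9 * 8.267062

7.4404 L/h


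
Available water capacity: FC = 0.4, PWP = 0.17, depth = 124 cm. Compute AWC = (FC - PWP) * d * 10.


AWC = (FC - PWP) * d * 10
AWC = (0.4 - 0.17) * 124 * 10
AWC = 0.2300 * 124 * 10

285.2000 mm


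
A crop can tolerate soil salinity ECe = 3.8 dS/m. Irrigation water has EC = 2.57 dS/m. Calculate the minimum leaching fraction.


LR = ECiw / (5*ECe - ECiw)
LR = 2.57 / (5*3.8 - 2.57)
LR = 2.57 / 16.4300

0.1564


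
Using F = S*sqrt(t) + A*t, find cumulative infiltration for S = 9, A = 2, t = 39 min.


F = S*sqrt(t) + A*t
F = 9*sqrt(39) + 2*39
F = 9*6.244998 + 78

134.2050 mm


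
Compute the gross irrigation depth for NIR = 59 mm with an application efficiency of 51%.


Ea = 51% = 0.51
GID = NIR / Ea = 59 / 0.51 = 115.6863 mm

115.6863 mm


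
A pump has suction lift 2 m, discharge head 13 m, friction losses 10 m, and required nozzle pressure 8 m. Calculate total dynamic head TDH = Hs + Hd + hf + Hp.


TDH = Hs + Hd + hf + Hp = 2 + 13 + 10 + 8 = 33

33 m


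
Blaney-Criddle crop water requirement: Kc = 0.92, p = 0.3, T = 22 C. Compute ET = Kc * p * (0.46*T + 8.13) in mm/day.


ET = Kc * p * (0.46*T + 8.13)
ET = 0.92 * 0.3 * (0.46*22 + 8.13)
ET = 0.92 * 0.3 * 18.2500

5.0370 mm/day


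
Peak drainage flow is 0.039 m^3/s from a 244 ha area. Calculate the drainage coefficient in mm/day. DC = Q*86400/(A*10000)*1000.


DC = Q * 86400 / (A * 10000) * 1000
DC = 0.039 * 86400 / (244 * 10000) * 1000
DC = 3369600.0000 / 2440000

1.3810 mm/day


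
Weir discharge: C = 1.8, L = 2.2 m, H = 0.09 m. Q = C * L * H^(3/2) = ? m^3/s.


Q = C * L * H^(3/2) = 1.8 * 2.2 * 0.09^1.5 = 1.8 * 2.2 * 0.027000

0.1069 m^3/s


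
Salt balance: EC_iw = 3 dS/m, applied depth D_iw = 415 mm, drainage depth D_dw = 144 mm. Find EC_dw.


EC_dw = EC_iw * D_iw / D_dw
EC_dw = 3 * 415 / 144
EC_dw = 1245 / 144

8.6458 dS/m


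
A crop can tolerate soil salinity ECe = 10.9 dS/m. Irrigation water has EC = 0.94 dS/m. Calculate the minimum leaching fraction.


LR = ECiw / (5*ECe - ECiw)
LR = 0.94 / (5*10.9 - 0.94)
LR = 0.94 / 53.5600

0.0176


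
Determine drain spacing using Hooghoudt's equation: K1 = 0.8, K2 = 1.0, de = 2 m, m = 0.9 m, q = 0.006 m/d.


S^2 = 8*K2*de*m/q + 4*K1*m^2/q
S^2 = 8*1.0*2*0.9/0.006 + 4*0.8*0.9^2/0.006
S = sqrt(2832.0000)

53.2165 m


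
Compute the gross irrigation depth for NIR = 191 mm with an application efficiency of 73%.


Ea = 73% = 0.73
GID = NIR / Ea = 191 / 0.73 = 261.6438 mm

261.6438 mm


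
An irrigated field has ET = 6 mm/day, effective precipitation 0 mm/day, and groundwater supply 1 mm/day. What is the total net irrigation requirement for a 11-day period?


Daily deficit = ET - Pe - GW = 6 - 0 - 1 = 5 mm/day
NIR = 5 * 11 = 55 mm

55.0000 mm


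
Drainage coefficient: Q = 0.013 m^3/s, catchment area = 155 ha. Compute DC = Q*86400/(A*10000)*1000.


DC = Q * 86400 / (A * 10000) * 1000
DC = 0.013 * 86400 / (155 * 10000) * 1000
DC = 1123200.0000 / 1550000

0.7246 mm/day


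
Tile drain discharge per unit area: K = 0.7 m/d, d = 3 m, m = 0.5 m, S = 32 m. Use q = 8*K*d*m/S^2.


q = 8*K*d*m/S^2
q = 8*0.7*3*0.5/32^2
q = 8.4000 / 1024

0.0082 m/d


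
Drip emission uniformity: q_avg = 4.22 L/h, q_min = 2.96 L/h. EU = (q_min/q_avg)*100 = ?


EU = (q_min/q_avg)*100 = (2.96/4.22)*100 = 70.1422%

70.1422 %


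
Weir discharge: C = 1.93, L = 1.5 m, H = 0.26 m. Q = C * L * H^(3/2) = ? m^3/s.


Q = C * L * H^(3/2) = 1.93 * 1.5 * 0.26^1.5 = 1.93 * 1.5 * 0.132575

0.3838 m^3/s


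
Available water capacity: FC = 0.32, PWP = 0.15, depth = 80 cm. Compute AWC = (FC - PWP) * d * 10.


AWC = (FC - PWP) * d * 10
AWC = (0.32 - 0.15) * 80 * 10
AWC = 0.1700 * 80 * 10

136.0000 mm


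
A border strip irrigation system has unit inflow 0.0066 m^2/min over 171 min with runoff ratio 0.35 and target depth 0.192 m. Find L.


L = q*t/((1+r)*Z)
L = 0.0066*171/((1+0.35)*0.192)
L = 1.1286/0.2592

4.3542 m


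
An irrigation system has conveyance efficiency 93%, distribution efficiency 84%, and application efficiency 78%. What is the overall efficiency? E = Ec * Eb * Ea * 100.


Ec = 0.93, Eb = 0.84, Ea = 0.78
E = 0.93 * 0.84 * 0.78 * 100 = 60.9336%

60.9336 %


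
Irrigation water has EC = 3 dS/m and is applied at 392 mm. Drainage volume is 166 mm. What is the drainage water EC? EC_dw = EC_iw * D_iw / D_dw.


EC_dw = EC_iw * D_iw / D_dw
EC_dw = 3 * 392 / 166
EC_dw = 1176 / 166

7.0843 dS/m


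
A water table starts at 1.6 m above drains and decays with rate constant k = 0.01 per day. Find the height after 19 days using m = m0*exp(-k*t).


m = m0 * exp(-k*t)
m = 1.6 * exp(-0.01 * 19)
m = 1.6 * exp(-0.1900)

1.3231 m


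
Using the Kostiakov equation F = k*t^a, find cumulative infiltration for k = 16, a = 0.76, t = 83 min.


F = k * t^a = 16 * 83^0.76
F = 16 * 28.740833

459.8533 mm


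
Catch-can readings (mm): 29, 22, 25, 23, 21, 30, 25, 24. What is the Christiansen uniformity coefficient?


mean = 24.875000 mm
MAD = 2.375000 mm
CU = (1 - 2.375000/24.875000)*100

90.4523 %


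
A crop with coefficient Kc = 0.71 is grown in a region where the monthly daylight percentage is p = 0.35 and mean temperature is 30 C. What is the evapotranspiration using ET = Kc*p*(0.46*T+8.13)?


ET = Kc * p * (0.46*T + 8.13)
ET = 0.71 * 0.35 * (0.46*30 + 8.13)
ET = 0.71 * 0.35 * 21.9300

5.4496 mm/day


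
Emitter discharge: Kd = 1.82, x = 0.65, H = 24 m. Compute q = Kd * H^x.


q = Kd * H^x = 1.82 * 24^0.65 = 1.82 * 7.891096

14.3618 L/h


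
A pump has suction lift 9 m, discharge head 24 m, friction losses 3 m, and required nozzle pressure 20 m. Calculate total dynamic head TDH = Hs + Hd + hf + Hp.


TDH = Hs + Hd + hf + Hp = 9 + 24 + 3 + 20 = 56

56 m


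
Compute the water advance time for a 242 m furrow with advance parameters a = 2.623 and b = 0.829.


t = (L/a)^(1/b)
t = (242/2.623)^(1/0.829)
t = 92.260770^(1/0.829)

234.6099 min


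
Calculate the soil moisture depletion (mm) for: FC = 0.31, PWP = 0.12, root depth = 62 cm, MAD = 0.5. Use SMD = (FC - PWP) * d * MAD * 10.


SMD = (FC - PWP) * d * MAD * 10
SMD = (0.31 - 0.12) * 62 * 0.5 * 10
SMD = 0.1900 * 62 * 0.5 * 10

58.9000 mm


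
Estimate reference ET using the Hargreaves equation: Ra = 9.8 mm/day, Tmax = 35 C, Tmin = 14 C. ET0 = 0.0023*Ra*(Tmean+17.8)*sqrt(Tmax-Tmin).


Tmean = (Tmax + Tmin)/2 = (35 + 14)/2 = 24.5
ET0 = 0.0023 * 9.8 * (24.5 + 17.8) * sqrt(35 - 14)
ET0 = 0.0023 * 9.8 * 42.3 * 4.582576

4.3692 mm/day


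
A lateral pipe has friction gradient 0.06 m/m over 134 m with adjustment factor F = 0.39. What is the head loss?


hf = J * L * F = 0.06 * 134 * 0.39 = 3.1356 m

3.1356 m


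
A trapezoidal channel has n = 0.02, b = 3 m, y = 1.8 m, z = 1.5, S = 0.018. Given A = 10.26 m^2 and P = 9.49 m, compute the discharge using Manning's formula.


R = A/P = 10.26/9.49 = 1.081138
Q = (1/0.02) * 10.26 * 1.081138^(2/3) * 0.018^0.5

72.5005 m^3/s


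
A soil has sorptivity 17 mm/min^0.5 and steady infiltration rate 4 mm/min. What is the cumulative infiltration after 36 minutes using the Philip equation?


F = S*sqrt(t) + A*t
F = 17*sqrt(36) + 4*36
F = 17*6.000000 + 144

246.0000 mm


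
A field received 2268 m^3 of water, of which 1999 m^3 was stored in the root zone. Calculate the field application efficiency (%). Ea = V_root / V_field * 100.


Ea = V_root / V_field * 100 = 1999 / 2268 * 100 = 88.1393%

88.1393 %


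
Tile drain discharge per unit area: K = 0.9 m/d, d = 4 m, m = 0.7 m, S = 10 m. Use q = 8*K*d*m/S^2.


q = 8*K*d*m/S^2
q = 8*0.9*4*0.7/10^2
q = 20.1600 / 100

0.2016 m/d


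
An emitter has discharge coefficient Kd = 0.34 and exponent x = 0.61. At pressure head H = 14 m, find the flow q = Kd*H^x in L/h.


q = Kd * H^x = 0.34 * 14^0.61 = 0.34 * 5.001936

1.7007 L/h


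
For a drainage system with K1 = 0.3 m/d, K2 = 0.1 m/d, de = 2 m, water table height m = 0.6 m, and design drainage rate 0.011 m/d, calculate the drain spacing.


S^2 = 8*K2*de*m/q + 4*K1*m^2/q
S^2 = 8*0.1*2*0.6/0.011 + 4*0.3*0.6^2/0.011
S = sqrt(126.5455)

11.2492 m


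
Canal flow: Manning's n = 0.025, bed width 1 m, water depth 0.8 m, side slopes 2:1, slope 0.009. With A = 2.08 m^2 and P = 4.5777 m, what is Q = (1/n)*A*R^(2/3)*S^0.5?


R = A/P = 2.08/4.5777 = 0.454377
Q = (1/0.025) * 2.08 * 0.454377^(2/3) * 0.009^0.5

4.6650 m^3/s


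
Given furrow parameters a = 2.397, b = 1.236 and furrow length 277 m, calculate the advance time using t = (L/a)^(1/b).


t = (L/a)^(1/b)
t = (277/2.397)^(1/1.236)
t = 115.561118^(1/1.236)

46.6597 min


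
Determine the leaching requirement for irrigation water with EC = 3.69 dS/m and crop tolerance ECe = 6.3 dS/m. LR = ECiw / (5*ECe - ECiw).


LR = ECiw / (5*ECe - ECiw)
LR = 3.69 / (5*6.3 - 3.69)
LR = 3.69 / 27.8100

0.1327


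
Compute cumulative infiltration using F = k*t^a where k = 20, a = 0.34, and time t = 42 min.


F = k * t^a = 20 * 42^0.34
F = 20 * 3.563730

71.2746 mm


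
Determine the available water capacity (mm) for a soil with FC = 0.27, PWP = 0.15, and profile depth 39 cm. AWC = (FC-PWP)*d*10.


AWC = (FC - PWP) * d * 10
AWC = (0.27 - 0.15) * 39 * 10
AWC = 0.1200 * 39 * 10

46.8000 mm


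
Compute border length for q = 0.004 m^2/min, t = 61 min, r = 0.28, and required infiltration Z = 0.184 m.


L = q*t/((1+r)*Z)
L = 0.004*61/((1+0.28)*0.184)
L = 0.244/0.23552

1.0360 m


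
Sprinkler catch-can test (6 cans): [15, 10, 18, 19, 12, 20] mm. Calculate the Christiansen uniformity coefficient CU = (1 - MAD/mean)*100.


mean = 15.666667 mm
MAD = 3.333333 mm
CU = (1 - 3.333333/15.666667)*100

78.7234 %


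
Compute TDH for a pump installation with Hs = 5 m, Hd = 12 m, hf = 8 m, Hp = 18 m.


TDH = Hs + Hd + hf + Hp = 5 + 12 + 8 + 18 = 43

43 m


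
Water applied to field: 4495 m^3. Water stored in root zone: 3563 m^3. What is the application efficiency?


Ea = V_root / V_field * 100 = 3563 / 4495 * 100 = 79.2659%

79.2659 %


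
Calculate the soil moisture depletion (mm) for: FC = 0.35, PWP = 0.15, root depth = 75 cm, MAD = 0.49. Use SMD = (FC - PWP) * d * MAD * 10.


SMD = (FC - PWP) * d * MAD * 10
SMD = (0.35 - 0.15) * 75 * 0.49 * 10
SMD = 0.2000 * 75 * 0.49 * 10

73.5000 mm


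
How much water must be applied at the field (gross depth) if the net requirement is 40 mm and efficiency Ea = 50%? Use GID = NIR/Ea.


Ea = 50% = 0.5
GID = NIR / Ea = 40 / 0.5 = 80.0000 mm

80.0000 mm


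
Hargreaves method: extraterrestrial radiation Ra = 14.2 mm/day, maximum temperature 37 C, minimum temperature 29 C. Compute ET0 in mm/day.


Tmean = (Tmax + Tmin)/2 = (37 + 29)/2 = 33.0
ET0 = 0.0023 * 14.2 * (33.0 + 17.8) * sqrt(37 - 29)
ET0 = 0.0023 * 14.2 * 50.8 * 2.828427

4.6927 mm/day


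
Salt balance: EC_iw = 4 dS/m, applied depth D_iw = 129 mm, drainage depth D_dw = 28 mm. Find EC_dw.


EC_dw = EC_iw * D_iw / D_dw
EC_dw = 4 * 129 / 28
EC_dw = 516 / 28

18.4286 dS/m


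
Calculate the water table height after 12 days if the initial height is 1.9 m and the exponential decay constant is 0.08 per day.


m = m0 * exp(-k*t)
m = 1.9 * exp(-0.08 * 12)
m = 1.9 * exp(-0.9600)

0.7275 m


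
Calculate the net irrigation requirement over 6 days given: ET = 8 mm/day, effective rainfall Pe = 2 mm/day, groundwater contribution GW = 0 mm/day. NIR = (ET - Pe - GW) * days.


Daily deficit = ET - Pe - GW = 8 - 2 - 0 = 6 mm/day
NIR = 6 * 6 = 36 mm

36.0000 mm


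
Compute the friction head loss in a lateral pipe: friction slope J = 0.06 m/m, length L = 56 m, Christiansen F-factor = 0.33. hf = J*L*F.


hf = J * L * F = 0.06 * 56 * 0.33 = 1.1088 m

1.1088 m


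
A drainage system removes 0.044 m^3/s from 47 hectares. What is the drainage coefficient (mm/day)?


DC = Q * 86400 / (A * 10000) * 1000
DC = 0.044 * 86400 / (47 * 10000) * 1000
DC = 3801600.0000 / 470000

8.0885 mm/day


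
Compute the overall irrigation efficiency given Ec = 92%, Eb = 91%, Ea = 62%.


Ec = 0.92, Eb = 0.91, Ea = 0.62
E = 0.92 * 0.91 * 0.62 * 100 = 51.9064%

51.9064 %


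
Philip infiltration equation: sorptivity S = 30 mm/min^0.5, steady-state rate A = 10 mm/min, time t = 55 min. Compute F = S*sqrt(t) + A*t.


F = S*sqrt(t) + A*t
F = 30*sqrt(55) + 10*55
F = 30*7.416198 + 550

772.4859 mm


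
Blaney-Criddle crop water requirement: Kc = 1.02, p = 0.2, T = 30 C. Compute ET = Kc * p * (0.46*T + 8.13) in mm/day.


ET = Kc * p * (0.46*T + 8.13)
ET = 1.02 * 0.2 * (0.46*30 + 8.13)
ET = 1.02 * 0.2 * 21.9300

4.4737 mm/day


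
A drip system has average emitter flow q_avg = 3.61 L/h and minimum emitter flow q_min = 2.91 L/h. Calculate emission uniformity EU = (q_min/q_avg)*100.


EU = (q_min/q_avg)*100 = (2.91/3.61)*100 = 80.6094%

80.6094 %


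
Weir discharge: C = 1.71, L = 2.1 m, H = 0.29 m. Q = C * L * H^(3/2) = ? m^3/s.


Q = C * L * H^(3/2) = 1.71 * 2.1 * 0.29^1.5 = 1.71 * 2.1 * 0.156170

0.5608 m^3/s


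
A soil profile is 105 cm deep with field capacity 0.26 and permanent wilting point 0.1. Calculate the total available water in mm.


AWC = (FC - PWP) * d * 10
AWC = (0.26 - 0.1) * 105 * 10
AWC = 0.1600 * 105 * 10

168.0000 mm


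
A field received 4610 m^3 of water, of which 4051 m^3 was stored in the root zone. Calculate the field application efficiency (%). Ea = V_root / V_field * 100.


Ea = V_root / V_field * 100 = 4051 / 4610 * 100 = 87.8742%

87.8742 %


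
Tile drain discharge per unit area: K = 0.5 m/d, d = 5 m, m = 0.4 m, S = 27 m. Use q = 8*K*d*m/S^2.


q = 8*K*d*m/S^2
q = 8*0.5*5*0.4/27^2
q = 8.0000 / 729

0.0110 m/d


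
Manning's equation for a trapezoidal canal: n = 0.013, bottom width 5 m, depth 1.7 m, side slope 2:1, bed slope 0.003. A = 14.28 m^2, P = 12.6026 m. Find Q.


R = A/P = 14.28/12.6026 = 1.133100
Q = (1/0.013) * 14.28 * 1.133100^(2/3) * 0.003^0.5

65.3920 m^3/s


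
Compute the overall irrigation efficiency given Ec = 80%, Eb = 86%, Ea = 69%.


Ec = 0.8, Eb = 0.86, Ea = 0.69
E = 0.8 * 0.86 * 0.69 * 100 = 47.4720%

47.4720 %


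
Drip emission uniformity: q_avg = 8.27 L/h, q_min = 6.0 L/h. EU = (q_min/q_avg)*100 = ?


EU = (q_min/q_avg)*100 = (6.0/8.27)*100 = 72.5514%

72.5514 %


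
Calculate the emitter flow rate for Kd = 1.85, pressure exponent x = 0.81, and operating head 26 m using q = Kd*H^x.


q = Kd * H^x = 1.85 * 26^0.81 = 1.85 * 14.000012

25.9000 L/h


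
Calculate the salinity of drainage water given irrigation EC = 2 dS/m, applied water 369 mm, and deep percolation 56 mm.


EC_dw = EC_iw * D_iw / D_dw
EC_dw = 2 * 369 / 56
EC_dw = 738 / 56

13.1786 dS/m


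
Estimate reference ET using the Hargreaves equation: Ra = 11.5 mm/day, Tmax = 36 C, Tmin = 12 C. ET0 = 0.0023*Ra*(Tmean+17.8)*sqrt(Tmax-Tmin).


Tmean = (Tmax + Tmin)/2 = (36 + 12)/2 = 24.0
ET0 = 0.0023 * 11.5 * (24.0 + 17.8) * sqrt(36 - 12)
ET0 = 0.0023 * 11.5 * 41.8 * 4.898979

5.4164 mm/day


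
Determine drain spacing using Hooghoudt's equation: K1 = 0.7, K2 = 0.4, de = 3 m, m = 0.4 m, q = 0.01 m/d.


S^2 = 8*K2*de*m/q + 4*K1*m^2/q
S^2 = 8*0.4*3*0.4/0.01 + 4*0.7*0.4^2/0.01
S = sqrt(428.8000)

20.7075 m


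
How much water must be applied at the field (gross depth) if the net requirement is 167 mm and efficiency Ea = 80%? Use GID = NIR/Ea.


Ea = 80% = 0.8
GID = NIR / Ea = 167 / 0.8 = 208.7500 mm

208.7500 mm


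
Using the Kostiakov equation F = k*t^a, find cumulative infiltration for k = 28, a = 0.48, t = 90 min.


F = k * t^a = 28 * 90^0.48
F = 28 * 8.670346

242.7697 mm


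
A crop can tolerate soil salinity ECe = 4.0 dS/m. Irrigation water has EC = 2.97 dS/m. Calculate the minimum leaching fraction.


LR = ECiw / (5*ECe - ECiw)
LR = 2.97 / (5*4.0 - 2.97)
LR = 2.97 / 17.0300

0.1744


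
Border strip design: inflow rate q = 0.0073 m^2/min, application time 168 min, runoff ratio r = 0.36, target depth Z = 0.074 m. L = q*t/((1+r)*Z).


L = q*t/((1+r)*Z)
L = 0.0073*168/((1+0.36)*0.074)
L = 1.2264/0.10064

12.1860 m


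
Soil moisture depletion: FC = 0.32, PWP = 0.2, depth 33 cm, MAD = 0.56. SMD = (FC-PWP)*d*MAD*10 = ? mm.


SMD = (FC - PWP) * d * MAD * 10
SMD = (0.32 - 0.2) * 33 * 0.56 * 10
SMD = 0.1200 * 33 * 0.56 * 10

22.1760 mm


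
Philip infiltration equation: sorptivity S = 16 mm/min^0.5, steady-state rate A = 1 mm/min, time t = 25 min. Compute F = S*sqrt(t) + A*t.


F = S*sqrt(t) + A*t
F = 16*sqrt(25) + 1*25
F = 16*5.000000 + 25

105.0000 mm


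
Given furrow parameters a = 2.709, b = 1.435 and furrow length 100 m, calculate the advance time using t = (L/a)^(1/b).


t = (L/a)^(1/b)
t = (100/2.709)^(1/1.435)
t = 36.913990^(1/1.435)

12.3629 min


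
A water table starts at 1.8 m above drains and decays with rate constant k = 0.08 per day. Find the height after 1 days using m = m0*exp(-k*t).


m = m0 * exp(-k*t)
m = 1.8 * exp(-0.08 * 1)
m = 1.8 * exp(-0.0800)

1.6616 m


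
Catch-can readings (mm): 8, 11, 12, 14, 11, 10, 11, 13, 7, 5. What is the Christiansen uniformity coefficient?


mean = 10.200000 mm
MAD = 2.160000 mm
CU = (1 - 2.160000/10.200000)*100

78.8235 %


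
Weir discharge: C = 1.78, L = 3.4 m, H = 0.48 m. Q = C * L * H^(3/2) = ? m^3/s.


Q = C * L * H^(3/2) = 1.78 * 3.4 * 0.48^1.5 = 1.78 * 3.4 * 0.332554

2.0126 m^3/s


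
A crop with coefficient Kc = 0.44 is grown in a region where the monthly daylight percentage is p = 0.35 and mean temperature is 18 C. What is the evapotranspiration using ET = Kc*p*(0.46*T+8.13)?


ET = Kc * p * (0.46*T + 8.13)
ET = 0.44 * 0.35 * (0.46*18 + 8.13)
ET = 0.44 * 0.35 * 16.4100

2.5271 mm/day


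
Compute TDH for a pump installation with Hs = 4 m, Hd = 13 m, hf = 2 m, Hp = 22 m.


TDH = Hs + Hd + hf + Hp = 4 + 13 + 2 + 22 = 41

41 m


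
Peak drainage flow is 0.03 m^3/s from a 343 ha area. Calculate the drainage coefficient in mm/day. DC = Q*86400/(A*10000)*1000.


DC = Q * 86400 / (A * 10000) * 1000
DC = 0.03 * 86400 / (343 * 10000) * 1000
DC = 2592000.0000 / 3430000

0.7557 mm/day


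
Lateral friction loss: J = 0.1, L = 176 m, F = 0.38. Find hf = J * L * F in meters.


hf = J * L * F = 0.1 * 176 * 0.38 = 6.6880 m

6.6880 m


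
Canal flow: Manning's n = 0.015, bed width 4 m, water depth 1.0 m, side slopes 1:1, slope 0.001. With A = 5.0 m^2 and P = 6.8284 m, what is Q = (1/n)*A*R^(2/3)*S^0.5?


R = A/P = 5.0/6.8284 = 0.732236
Q = (1/0.015) * 5.0 * 0.732236^(2/3) * 0.001^0.5

8.5634 m^3/s


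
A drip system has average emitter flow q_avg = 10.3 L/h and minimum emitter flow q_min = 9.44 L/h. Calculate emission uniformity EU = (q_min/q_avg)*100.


EU = (q_min/q_avg)*100 = (9.44/10.3)*100 = 91.6505%

91.6505 %


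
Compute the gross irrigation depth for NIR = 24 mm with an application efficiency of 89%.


Ea = 89% = 0.89
GID = NIR / Ea = 24 / 0.89 = 26.9663 mm

26.9663 mm


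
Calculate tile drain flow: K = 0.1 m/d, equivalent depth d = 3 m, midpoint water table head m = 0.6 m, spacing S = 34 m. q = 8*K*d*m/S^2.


q = 8*K*d*m/S^2
q = 8*0.1*3*0.6/34^2
q = 1.4400 / 1156

0.0012 m/d


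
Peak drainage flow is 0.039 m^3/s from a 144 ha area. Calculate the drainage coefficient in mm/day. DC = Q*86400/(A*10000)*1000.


DC = Q * 86400 / (A * 10000) * 1000
DC = 0.039 * 86400 / (144 * 10000) * 1000
DC = 3369600.0000 / 1440000

2.3400 mm/day


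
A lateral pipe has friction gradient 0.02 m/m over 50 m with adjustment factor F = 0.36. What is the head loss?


hf = J * L * F = 0.02 * 50 * 0.36 = 0.3600 m

0.3600 m


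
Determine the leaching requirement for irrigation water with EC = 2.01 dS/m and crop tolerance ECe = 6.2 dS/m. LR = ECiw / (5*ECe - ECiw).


LR = ECiw / (5*ECe - ECiw)
LR = 2.01 / (5*6.2 - 2.01)
LR = 2.01 / 28.9900

0.0693


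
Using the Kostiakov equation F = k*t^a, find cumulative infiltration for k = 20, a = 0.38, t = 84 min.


F = k * t^a = 20 * 84^0.38
F = 20 * 5.385501

107.7100 mm


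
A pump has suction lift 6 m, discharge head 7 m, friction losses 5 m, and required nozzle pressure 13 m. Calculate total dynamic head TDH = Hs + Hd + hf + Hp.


TDH = Hs + Hd + hf + Hp = 6 + 7 + 5 + 13 = 31

31 m


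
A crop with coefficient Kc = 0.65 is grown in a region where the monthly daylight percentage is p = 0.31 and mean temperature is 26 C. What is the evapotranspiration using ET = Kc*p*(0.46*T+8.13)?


ET = Kc * p * (0.46*T + 8.13)
ET = 0.65 * 0.31 * (0.46*26 + 8.13)
ET = 0.65 * 0.31 * 20.0900

4.0481 mm/day


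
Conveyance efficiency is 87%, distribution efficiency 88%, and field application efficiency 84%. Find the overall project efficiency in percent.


Ec = 0.87, Eb = 0.88, Ea = 0.84
E = 0.87 * 0.88 * 0.84 * 100 = 64.3104%

64.3104 %


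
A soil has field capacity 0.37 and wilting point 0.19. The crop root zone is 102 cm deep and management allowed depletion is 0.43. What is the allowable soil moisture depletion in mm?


SMD = (FC - PWP) * d * MAD * 10
SMD = (0.37 - 0.19) * 102 * 0.43 * 10
SMD = 0.1800 * 102 * 0.43 * 10

78.9480 mm


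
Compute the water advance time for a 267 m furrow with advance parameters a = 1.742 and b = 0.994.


t = (L/a)^(1/b)
t = (267/1.742)^(1/0.994)
t = 153.272101^(1/0.994)

157.9993 min


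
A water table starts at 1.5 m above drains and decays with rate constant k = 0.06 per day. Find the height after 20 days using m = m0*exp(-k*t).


m = m0 * exp(-k*t)
m = 1.5 * exp(-0.06 * 20)
m = 1.5 * exp(-1.2000)

0.4518 m


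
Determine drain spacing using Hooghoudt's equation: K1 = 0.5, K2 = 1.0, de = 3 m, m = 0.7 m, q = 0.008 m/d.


S^2 = 8*K2*de*m/q + 4*K1*m^2/q
S^2 = 8*1.0*3*0.7/0.008 + 4*0.5*0.7^2/0.008
S = sqrt(2222.5000)

47.1434 m


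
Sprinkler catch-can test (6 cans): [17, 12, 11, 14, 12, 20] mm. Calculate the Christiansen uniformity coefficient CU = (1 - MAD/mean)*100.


mean = 14.333333 mm
MAD = 2.777778 mm
CU = (1 - 2.777778/14.333333)*100

80.6202 %


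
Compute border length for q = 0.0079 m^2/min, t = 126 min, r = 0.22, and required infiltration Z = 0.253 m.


L = q*t/((1+r)*Z)
L = 0.0079*126/((1+0.22)*0.253)
L = 0.9954/0.30866

3.2249 m


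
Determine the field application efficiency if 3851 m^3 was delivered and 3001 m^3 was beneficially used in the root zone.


Ea = V_root / V_field * 100 = 3001 / 3851 * 100 = 77.9278%

77.9278 %


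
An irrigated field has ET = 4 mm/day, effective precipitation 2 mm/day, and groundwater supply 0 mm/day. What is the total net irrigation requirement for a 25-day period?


Daily deficit = ET - Pe - GW = 4 - 2 - 0 = 2 mm/day
NIR = 2 * 25 = 50 mm

50.0000 mm


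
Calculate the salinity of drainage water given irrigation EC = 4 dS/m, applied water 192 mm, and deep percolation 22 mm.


EC_dw = EC_iw * D_iw / D_dw
EC_dw = 4 * 192 / 22
EC_dw = 768 / 22

34.9091 dS/m


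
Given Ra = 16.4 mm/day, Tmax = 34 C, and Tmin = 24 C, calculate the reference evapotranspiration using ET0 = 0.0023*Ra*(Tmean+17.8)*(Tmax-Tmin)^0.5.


Tmean = (Tmax + Tmin)/2 = (34 + 24)/2 = 29.0
ET0 = 0.0023 * 16.4 * (29.0 + 17.8) * sqrt(34 - 24)
ET0 = 0.0023 * 16.4 * 46.8 * 3.162278

5.5824 mm/day


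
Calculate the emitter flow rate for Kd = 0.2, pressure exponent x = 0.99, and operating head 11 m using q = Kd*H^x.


q = Kd * H^x = 0.2 * 11^0.99 = 0.2 * 10.739369

2.1479 L/h


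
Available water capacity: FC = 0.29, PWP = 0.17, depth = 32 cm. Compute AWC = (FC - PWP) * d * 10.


AWC = (FC - PWP) * d * 10
AWC = (0.29 - 0.17) * 32 * 10
AWC = 0.1200 * 32 * 10

38.4000 mm


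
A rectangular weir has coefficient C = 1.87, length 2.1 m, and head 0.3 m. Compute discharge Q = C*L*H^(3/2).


Q = C * L * H^(3/2) = 1.87 * 2.1 * 0.3^1.5 = 1.87 * 2.1 * 0.164317

0.6453 m^3/s


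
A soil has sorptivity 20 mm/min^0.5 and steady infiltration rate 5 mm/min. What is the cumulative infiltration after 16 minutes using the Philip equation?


F = S*sqrt(t) + A*t
F = 20*sqrt(16) + 5*16
F = 20*4.000000 + 80

160.0000 mm


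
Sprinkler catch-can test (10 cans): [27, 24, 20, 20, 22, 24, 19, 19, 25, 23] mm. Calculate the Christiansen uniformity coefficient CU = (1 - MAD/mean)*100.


mean = 22.300000 mm
MAD = 2.300000 mm
CU = (1 - 2.300000/22.300000)*100

89.6861 %


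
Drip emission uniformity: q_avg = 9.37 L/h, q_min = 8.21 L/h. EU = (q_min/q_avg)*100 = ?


EU = (q_min/q_avg)*100 = (8.21/9.37)*100 = 87.6201%

87.6201 %


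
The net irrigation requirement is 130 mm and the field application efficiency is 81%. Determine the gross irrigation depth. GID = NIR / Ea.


Ea = 81% = 0.81
GID = NIR / Ea = 130 / 0.81 = 160.4938 mm

160.4938 mm


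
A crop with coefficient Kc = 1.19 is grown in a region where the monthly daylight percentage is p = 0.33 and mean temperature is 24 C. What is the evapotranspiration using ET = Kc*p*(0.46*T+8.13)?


ET = Kc * p * (0.46*T + 8.13)
ET = 1.19 * 0.33 * (0.46*24 + 8.13)
ET = 1.19 * 0.33 * 19.1700

7.5281 mm/day


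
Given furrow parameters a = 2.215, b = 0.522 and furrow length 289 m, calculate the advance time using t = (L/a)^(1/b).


t = (L/a)^(1/b)
t = (289/2.215)^(1/0.522)
t = 130.474041^(1/0.522)

11290.8903 min


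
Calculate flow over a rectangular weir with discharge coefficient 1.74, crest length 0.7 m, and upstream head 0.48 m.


Q = C * L * H^(3/2) = 1.74 * 0.7 * 0.48^1.5 = 1.74 * 0.7 * 0.332554

0.4051 m^3/s


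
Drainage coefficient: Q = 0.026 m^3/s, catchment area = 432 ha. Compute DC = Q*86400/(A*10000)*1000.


DC = Q * 86400 / (A * 10000) * 1000
DC = 0.026 * 86400 / (432 * 10000) * 1000
DC = 2246400.0000 / 4320000

0.5200 mm/day


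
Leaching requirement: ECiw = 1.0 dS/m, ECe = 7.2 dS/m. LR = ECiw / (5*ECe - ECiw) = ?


LR = ECiw / (5*ECe - ECiw)
LR = 1.0 / (5*7.2 - 1.0)
LR = 1.0 / 35.0000

0.0286


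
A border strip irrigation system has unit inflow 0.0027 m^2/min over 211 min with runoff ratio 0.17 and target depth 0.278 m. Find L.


L = q*t/((1+r)*Z)
L = 0.0027*211/((1+0.17)*0.278)
L = 0.5697/0.32526

1.7515 m


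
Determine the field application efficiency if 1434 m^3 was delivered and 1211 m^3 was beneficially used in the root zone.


Ea = V_root / V_field * 100 = 1211 / 1434 * 100 = 84.4491%

84.4491 %


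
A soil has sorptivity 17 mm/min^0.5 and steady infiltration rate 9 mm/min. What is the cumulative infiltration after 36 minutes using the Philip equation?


F = S*sqrt(t) + A*t
F = 17*sqrt(36) + 9*36
F = 17*6.000000 + 324

426.0000 mm


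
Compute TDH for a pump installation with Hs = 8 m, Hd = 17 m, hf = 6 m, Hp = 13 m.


TDH = Hs + Hd + hf + Hp = 8 + 17 + 6 + 13 = 44

44 m


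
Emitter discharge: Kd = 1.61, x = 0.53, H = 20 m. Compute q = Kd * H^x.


q = Kd * H^x = 1.61 * 20^0.53 = 1.61 * 4.892670

7.8772 L/h


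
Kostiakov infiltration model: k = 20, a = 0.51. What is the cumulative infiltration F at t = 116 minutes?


F = k * t^a = 20 * 116^0.51
F = 20 * 11.294671

225.8934 mm


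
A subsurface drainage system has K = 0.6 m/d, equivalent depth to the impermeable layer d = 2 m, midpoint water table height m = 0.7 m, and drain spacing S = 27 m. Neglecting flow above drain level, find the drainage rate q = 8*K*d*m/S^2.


q = 8*K*d*m/S^2
q = 8*0.6*2*0.7/27^2
q = 6.7200 / 729

0.0092 m/d


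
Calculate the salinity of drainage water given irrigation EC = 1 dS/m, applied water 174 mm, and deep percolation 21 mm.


EC_dw = EC_iw * D_iw / D_dw
EC_dw = 1 * 174 / 21
EC_dw = 174 / 21

8.2857 dS/m


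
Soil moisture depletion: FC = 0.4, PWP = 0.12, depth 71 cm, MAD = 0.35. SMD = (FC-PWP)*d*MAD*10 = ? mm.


SMD = (FC - PWP) * d * MAD * 10
SMD = (0.4 - 0.12) * 71 * 0.35 * 10
SMD = 0.2800 * 71 * 0.35 * 10

69.5800 mm


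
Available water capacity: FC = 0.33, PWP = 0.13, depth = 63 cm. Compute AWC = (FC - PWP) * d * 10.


AWC = (FC - PWP) * d * 10
AWC = (0.33 - 0.13) * 63 * 10
AWC = 0.2000 * 63 * 10

126.0000 mm


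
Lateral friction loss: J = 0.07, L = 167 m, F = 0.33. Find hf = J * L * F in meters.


hf = J * L * F = 0.07 * 167 * 0.33 = 3.8577 m

3.8577 m


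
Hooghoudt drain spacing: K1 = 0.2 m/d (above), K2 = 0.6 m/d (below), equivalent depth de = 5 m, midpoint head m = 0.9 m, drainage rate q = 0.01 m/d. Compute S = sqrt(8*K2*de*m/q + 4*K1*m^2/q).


S^2 = 8*K2*de*m/q + 4*K1*m^2/q
S^2 = 8*0.6*5*0.9/0.01 + 4*0.2*0.9^2/0.01
S = sqrt(2224.8000)

47.1678 m


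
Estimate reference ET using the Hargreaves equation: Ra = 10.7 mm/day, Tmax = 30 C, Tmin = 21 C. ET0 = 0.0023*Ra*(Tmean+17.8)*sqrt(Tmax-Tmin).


Tmean = (Tmax + Tmin)/2 = (30 + 21)/2 = 25.5
ET0 = 0.0023 * 10.7 * (25.5 + 17.8) * sqrt(30 - 21)
ET0 = 0.0023 * 10.7 * 43.3 * 3.000000

3.1968 mm/day


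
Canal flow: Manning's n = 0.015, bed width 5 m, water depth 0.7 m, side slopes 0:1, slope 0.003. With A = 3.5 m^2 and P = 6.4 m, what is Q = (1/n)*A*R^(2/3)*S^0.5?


R = A/P = 3.5/6.4 = 0.546875
Q = (1/0.015) * 3.5 * 0.546875^(2/3) * 0.003^0.5

8.5467 m^3/s


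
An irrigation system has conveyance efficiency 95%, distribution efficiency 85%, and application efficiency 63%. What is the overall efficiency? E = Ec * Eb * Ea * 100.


Ec = 0.95, Eb = 0.85, Ea = 0.63
E = 0.95 * 0.85 * 0.63 * 100 = 50.8725%

50.8725 %


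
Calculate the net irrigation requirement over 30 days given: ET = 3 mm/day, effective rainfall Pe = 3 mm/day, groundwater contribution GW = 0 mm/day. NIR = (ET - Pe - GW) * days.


Daily deficit = ET - Pe - GW = 3 - 3 - 0 = 0 mm/day
NIR = 0 * 30 = 0 mm

0 mm


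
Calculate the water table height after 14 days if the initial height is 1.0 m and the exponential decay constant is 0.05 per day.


m = m0 * exp(-k*t)
m = 1.0 * exp(-0.05 * 14)
m = 1.0 * exp(-0.7000)

0.4966 m


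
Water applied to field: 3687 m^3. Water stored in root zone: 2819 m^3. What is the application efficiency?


Ea = V_root / V_field * 100 = 2819 / 3687 * 100 = 76.4578%

76.4578 %


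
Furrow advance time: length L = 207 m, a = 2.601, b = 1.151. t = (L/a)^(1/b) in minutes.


t = (L/a)^(1/b)
t = (207/2.601)^(1/1.151)
t = 79.584775^(1/1.151)

44.8187 min


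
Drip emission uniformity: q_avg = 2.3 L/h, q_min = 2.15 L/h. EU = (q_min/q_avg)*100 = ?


EU = (q_min/q_avg)*100 = (2.15/2.3)*100 = 93.4783%

93.4783 %


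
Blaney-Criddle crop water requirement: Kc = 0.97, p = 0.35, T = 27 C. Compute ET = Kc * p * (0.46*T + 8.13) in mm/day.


ET = Kc * p * (0.46*T + 8.13)
ET = 0.97 * 0.35 * (0.46*27 + 8.13)
ET = 0.97 * 0.35 * 20.5500

6.9767 mm/day


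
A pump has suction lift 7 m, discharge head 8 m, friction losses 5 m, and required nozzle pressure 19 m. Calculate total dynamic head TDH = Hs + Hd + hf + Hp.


TDH = Hs + Hd + hf + Hp = 7 + 8 + 5 + 19 = 39

39 m


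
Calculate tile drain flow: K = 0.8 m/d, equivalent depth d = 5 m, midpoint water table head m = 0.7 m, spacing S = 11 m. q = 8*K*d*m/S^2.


q = 8*K*d*m/S^2
q = 8*0.8*5*0.7/11^2
q = 22.4000 / 121

0.1851 m/d


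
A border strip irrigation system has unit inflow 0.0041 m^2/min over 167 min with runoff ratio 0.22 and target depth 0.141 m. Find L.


L = q*t/((1+r)*Z)
L = 0.0041*167/((1+0.22)*0.141)
L = 0.6847/0.17202

3.9804 m


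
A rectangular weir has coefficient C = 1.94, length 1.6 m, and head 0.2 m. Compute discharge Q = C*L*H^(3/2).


Q = C * L * H^(3/2) = 1.94 * 1.6 * 0.2^1.5 = 1.94 * 1.6 * 0.089443

0.2776 m^3/s


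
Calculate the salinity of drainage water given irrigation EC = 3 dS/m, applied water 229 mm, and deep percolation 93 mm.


EC_dw = EC_iw * D_iw / D_dw
EC_dw = 3 * 229 / 93
EC_dw = 687 / 93

7.3871 dS/m
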